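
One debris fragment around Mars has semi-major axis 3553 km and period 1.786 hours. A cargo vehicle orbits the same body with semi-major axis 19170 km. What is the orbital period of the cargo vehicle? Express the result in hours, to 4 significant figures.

Kepler's third law: T² ∝ a³, so T₂ = T₁ (a₂/a₁)^(3/2).
a₂/a₁ = 5.395, (a₂/a₁)^(3/2) = 12.53.
T₂ = 1.786 × 12.53 = 22.38 hours.

T₂ ≈ 22.38 hours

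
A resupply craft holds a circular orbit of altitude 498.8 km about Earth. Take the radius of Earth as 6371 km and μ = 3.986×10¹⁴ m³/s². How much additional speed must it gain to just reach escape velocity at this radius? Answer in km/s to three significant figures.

Δv ≈ 3.16 km/s

r = 6371 + 498.8 = 6869.8 km = 6.8698×10⁶ m.
Circular speed v_c = √(μ/r) = 7617 m/s.
Escape speed v_esc = √(2μ/r) = √2 × v_c = 10770 m/s.
Δv = v_esc − v_c = 3155 m/s = 3.155 km/s.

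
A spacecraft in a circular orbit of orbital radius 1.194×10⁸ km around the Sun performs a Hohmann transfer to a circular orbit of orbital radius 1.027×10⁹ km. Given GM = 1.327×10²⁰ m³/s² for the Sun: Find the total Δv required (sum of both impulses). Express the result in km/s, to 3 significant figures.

Δv_total ≈ 17.5 km/s

r₁ = 1.194×10⁸ km = 1.194×10¹¹ m.
r₂ = 1.027×10⁹ km = 1.027×10¹² m.
Transfer ellipse a_t = (r₁ + r₂)/2 = 5.732×10¹¹ m.
At r₁: circular v_c1 = √(μ/r₁) = 33340 m/s; transfer-perihelion v_p = √[μ(2/r₁ − 1/a_t)] = 44620 m/s.
Δv₁ = v_p − v_c1 = 11290 m/s.
At r₂: circular v_c2 = √(μ/r₂) = 11370 m/s; transfer-aphelion v_a = √[μ(2/r₂ − 1/a_t)] = 5188 m/s.
Δv₂ = v_c2 − v_a = 6179 m/s.
Total Δv = Δv₁ + Δv₂ = 17470 m/s = 17.47 km/s.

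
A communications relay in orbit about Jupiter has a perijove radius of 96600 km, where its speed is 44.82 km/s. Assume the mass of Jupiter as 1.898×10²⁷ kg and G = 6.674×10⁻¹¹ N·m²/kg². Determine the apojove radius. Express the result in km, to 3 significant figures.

apojove radius ≈ 3.16×10⁵ km

μ = GM = 6.674×10⁻¹¹ × 1.898×10²⁷ = 1.267×10¹⁷ m³/s².
r_p = 9.660×10⁷ m.
Specific energy ε = v²/2 − μ/r = -3.069×10⁸ J/kg, so a = −μ/(2ε) = 2.064×10⁸ m.
The apsides satisfy r_p + r_a = 2a, so the apojove radius is 2a − r_p = 3.162×10⁸ m = 3.1616×10⁵ km.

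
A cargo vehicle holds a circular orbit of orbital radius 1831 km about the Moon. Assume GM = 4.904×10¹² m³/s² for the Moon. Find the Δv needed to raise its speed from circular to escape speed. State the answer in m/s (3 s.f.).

r = 1831 km = 1.831×10⁶ m.
Circular speed v_c = √(μ/r) = 1637 m/s.
Escape speed v_esc = √(2μ/r) = √2 × v_c = 2314 m/s.
Δv = v_esc − v_c = 677.9 m/s.

Δv ≈ 678 m/s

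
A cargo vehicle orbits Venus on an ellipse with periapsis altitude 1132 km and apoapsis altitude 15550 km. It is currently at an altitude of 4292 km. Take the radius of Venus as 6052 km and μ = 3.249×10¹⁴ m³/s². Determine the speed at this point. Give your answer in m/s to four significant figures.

r_p = 6052 + 1132 = 7184.0 km = 7.1840×10⁶ m.
r_a = 6052 + 15550 = 21602 km = 2.1602×10⁷ m.
r = 6052 + 4292 = 10344 km = 1.034×10⁷ m.
Semi-major axis a = (r_p + r_a)/2 = 14393 km = 1.439×10⁷ m.
Vis-viva: v² = μ(2/r − 1/a) = 3.249×10¹⁴ × (1.933×10⁻⁷ − 6.948×10⁻⁸) = 4.025×10⁷ m²/s².
v = 6344 m/s.

v ≈ 6344 m/s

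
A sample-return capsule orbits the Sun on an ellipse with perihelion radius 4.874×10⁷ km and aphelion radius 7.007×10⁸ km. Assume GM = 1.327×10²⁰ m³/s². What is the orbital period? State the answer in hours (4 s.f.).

T ≈ 34750 hours

Semi-major axis a = (r_p + r_a)/2 = (4.8740×10⁷ + 7.0070×10⁸)/2 = 3.7472×10⁸ km = 3.747×10¹¹ m.
By Kepler's third law T = 2π√(a³/μ) = 2π × 1.991×10⁷ = 1.251×10⁸ s.
= 34750 hours.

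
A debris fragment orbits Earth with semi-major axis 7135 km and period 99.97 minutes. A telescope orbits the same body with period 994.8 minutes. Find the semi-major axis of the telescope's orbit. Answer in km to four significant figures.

Kepler's third law: a³ ∝ T², so a₂ = a₁ (T₂/T₁)^(2/3).
T₂/T₁ = 9.951, (T₂/T₁)^(2/3) = 4.626.
a₂ = 7135 × 4.626 = 33010 km.

a₂ ≈ 33010 km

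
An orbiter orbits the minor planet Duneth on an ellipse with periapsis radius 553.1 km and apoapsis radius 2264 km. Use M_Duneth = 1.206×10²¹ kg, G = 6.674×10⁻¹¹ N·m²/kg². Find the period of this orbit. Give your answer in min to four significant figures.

μ = GM = 6.674×10⁻¹¹ × 1.206×10²¹ = 8.049×10¹⁰ m³/s².
Semi-major axis a = (r_p + r_a)/2 = (553.10 + 2264.0)/2 = 1408.5 km = 1.409×10⁶ m.
By Kepler's third law T = 2π√(a³/μ) = 2π × 5.892×10³ = 3.702×10⁴ s.
= 617.0 min.

T ≈ 617.0 min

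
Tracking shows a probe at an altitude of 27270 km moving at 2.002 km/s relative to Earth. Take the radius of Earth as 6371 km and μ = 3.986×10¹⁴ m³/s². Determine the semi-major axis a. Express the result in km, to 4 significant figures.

r = 6371 + 27270 = 33641 km = 3.364×10⁷ m.
Vis-viva rearranged: 1/a = 2/r − v²/μ = 5.945×10⁻⁸ − 1.006×10⁻⁸ = 4.940×10⁻⁸ m⁻¹.
a = 2.024×10⁷ m = 20245 km.

a ≈ 20240 km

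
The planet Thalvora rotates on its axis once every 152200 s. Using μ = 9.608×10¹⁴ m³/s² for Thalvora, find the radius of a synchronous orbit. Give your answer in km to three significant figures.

r_sync ≈ 82600 km

A synchronous orbit has period T, so by Kepler's third law a = (μT²/4π²)^(1/3).
μT²/4π² = 9.608×10¹⁴ × (1.522×10⁵)² / 39.48 = 5.638×10²³ m³.
a = 8.261×10⁷ m = 82610 km.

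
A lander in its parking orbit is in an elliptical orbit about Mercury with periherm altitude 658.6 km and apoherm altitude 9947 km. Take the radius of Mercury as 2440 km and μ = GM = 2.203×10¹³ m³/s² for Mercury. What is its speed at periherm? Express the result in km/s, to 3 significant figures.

r_p = 2440 + 658.6 = 3098.6 km = 3.0986×10⁶ m.
r_a = 2440 + 9947 = 12387 km = 1.2387×10⁷ m.
Semi-major axis a = (r_p + r_a)/2 = 7742.8 km = 7.743×10⁶ m.
Vis-viva: v² = μ(2/r − 1/a) = 2.203×10¹³ × (6.455×10⁻⁷ − 1.292×10⁻⁷) = 1.137×10⁷ m²/s².
v = 3373 m/s = 3.373 km/s.

v ≈ 3.37 km/s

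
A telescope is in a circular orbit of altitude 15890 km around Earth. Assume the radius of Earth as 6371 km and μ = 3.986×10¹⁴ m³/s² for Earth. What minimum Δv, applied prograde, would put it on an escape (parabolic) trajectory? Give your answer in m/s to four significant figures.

r = 6371 + 15890 = 22261 km = 2.2261×10⁷ m.
Circular speed v_c = √(μ/r) = 4232 m/s.
Escape speed v_esc = √(2μ/r) = √2 × v_c = 5984 m/s.
Δv = v_esc − v_c = 1753 m/s.

Δv ≈ 1753 m/s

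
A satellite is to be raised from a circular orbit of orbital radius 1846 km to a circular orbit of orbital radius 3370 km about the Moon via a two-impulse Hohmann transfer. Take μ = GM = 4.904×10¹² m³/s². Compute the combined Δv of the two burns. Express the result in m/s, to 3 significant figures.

Δv_total ≈ 414 m/s

r₁ = 1846 km = 1.846×10⁶ m.
r₂ = 3370 km = 3.370×10⁶ m.
Transfer ellipse a_t = (r₁ + r₂)/2 = 2.608×10⁶ m.
At r₁: circular v_c1 = √(μ/r₁) = 1630 m/s; transfer-perilune v_p = √[μ(2/r₁ − 1/a_t)] = 1853 m/s.
Δv₁ = v_p − v_c1 = 222.9 m/s.
At r₂: circular v_c2 = √(μ/r₂) = 1206 m/s; transfer-apolune v_a = √[μ(2/r₂ − 1/a_t)] = 1015 m/s.
Δv₂ = v_c2 − v_a = 191.4 m/s.
Total Δv = Δv₁ + Δv₂ = 414.3 m/s.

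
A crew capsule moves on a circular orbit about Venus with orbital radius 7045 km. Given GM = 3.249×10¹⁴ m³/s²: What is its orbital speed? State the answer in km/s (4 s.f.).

v ≈ 6.791 km/s

r = 7045 km = 7.045×10⁶ m.
For a circular orbit v = √(μ/r) = √(3.249×10¹⁴ / 7.045×10⁶) = √(4.612×10⁷) = 6791 m/s.
That is 6.791 km/s.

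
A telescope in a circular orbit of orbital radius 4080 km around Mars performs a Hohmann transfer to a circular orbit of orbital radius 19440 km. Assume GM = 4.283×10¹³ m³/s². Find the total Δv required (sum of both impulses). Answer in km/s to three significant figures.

r₁ = 4080 km = 4.080×10⁶ m.
r₂ = 19440 km = 1.944×10⁷ m.
Transfer ellipse a_t = (r₁ + r₂)/2 = 1.176×10⁷ m.
At r₁: circular v_c1 = √(μ/r₁) = 3240 m/s; transfer-periapsis v_p = √[μ(2/r₁ − 1/a_t)] = 4166 m/s.
Δv₁ = v_p − v_c1 = 925.7 m/s.
At r₂: circular v_c2 = √(μ/r₂) = 1484 m/s; transfer-apoapsis v_a = √[μ(2/r₂ − 1/a_t)] = 874.3 m/s.
Δv₂ = v_c2 − v_a = 610.0 m/s.
Total Δv = Δv₁ + Δv₂ = 1536 m/s = 1.536 km/s.

Δv_total ≈ 1.54 km/s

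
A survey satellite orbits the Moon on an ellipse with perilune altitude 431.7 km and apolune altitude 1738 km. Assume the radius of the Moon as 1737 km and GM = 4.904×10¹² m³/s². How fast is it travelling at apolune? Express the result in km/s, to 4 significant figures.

r_p = 1737 + 431.7 = 2168.7 km = 2.1687×10⁶ m.
r_a = 1737 + 1738 = 3475.0 km = 3.4750×10⁶ m.
Semi-major axis a = (r_p + r_a)/2 = 2821.8 km = 2.822×10⁶ m.
Vis-viva: v² = μ(2/r − 1/a) = 4.904×10¹² × (5.755×10⁻⁷ − 3.544×10⁻⁷) = 1.085×10⁶ m²/s².
v = 1041 m/s = 1.041 km/s.

v ≈ 1.041 km/s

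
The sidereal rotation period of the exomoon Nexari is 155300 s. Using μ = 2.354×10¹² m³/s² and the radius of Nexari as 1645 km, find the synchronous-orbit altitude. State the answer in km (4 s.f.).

h_sync ≈ 9642 km

A synchronous orbit has period T, so by Kepler's third law a = (μT²/4π²)^(1/3).
μT²/4π² = 2.354×10¹² × (1.553×10⁵)² / 39.48 = 1.438×10²¹ m³.
a = 1.129×10⁷ m = 11287 km.
Altitude h = a − R = 11287 − 1645 = 9642.5 km.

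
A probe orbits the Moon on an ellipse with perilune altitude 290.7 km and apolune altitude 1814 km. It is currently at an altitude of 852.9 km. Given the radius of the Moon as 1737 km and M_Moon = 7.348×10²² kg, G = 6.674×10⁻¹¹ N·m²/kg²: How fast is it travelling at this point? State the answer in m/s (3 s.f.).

μ = GM = 6.674×10⁻¹¹ × 7.348×10²² = 4.904×10¹² m³/s².
r_p = 1737 + 290.7 = 2027.7 km = 2.0277×10⁶ m.
r_a = 1737 + 1814 = 3551.0 km = 3.5510×10⁶ m.
r = 1737 + 852.9 = 2589.9 km = 2.590×10⁶ m.
Semi-major axis a = (r_p + r_a)/2 = 2789.3 km = 2.789×10⁶ m.
Vis-viva: v² = μ(2/r − 1/a) = 4.904×10¹² × (7.722×10⁻⁷ − 3.585×10⁻⁷) = 2.029×10⁶ m²/s².
v = 1424 m/s.

v ≈ 1420 m/s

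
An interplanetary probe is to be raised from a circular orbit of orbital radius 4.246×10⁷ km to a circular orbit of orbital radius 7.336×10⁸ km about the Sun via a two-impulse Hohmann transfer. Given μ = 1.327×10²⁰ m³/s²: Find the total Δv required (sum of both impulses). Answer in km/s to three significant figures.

r₁ = 4.246×10⁷ km = 4.246×10¹⁰ m.
r₂ = 7.336×10⁸ km = 7.336×10¹¹ m.
Transfer ellipse a_t = (r₁ + r₂)/2 = 3.880×10¹¹ m.
At r₁: circular v_c1 = √(μ/r₁) = 55900 m/s; transfer-perihelion v_p = √[μ(2/r₁ − 1/a_t)] = 76870 m/s.
Δv₁ = v_p − v_c1 = 20960 m/s.
At r₂: circular v_c2 = √(μ/r₂) = 13450 m/s; transfer-aphelion v_a = √[μ(2/r₂ − 1/a_t)] = 4449 m/s.
Δv₂ = v_c2 − v_a = 9000 m/s.
Total Δv = Δv₁ + Δv₂ = 29960 m/s = 29.96 km/s.

Δv_total ≈ 30.0 km/s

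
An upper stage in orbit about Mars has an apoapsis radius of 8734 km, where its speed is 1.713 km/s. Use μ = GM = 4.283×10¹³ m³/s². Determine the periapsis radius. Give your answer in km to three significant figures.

r_a = 8.734×10⁶ m.
Specific energy ε = v²/2 − μ/r = -3.437×10⁶ J/kg, so a = −μ/(2ε) = 6.231×10⁶ m.
The apsides satisfy r_p + r_a = 2a, so the periapsis radius is 2a − r_a = 3.729×10⁶ m = 3728.8 km.

periapsis radius ≈ 3730 km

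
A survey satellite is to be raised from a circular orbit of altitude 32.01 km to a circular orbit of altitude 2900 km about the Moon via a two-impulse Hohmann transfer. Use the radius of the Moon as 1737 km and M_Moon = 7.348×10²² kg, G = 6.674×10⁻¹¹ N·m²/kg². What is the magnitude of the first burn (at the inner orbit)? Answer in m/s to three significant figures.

μ = GM = 6.674×10⁻¹¹ × 7.348×10²² = 4.904×10¹² m³/s².
r₁ = 1737 + 32.01 = 1769.0 km = 1.7690×10⁶ m.
r₂ = 1737 + 2900 = 4637.0 km = 4.6370×10⁶ m.
Transfer ellipse a_t = (r₁ + r₂)/2 = 3.203×10⁶ m.
At r₁: circular v_c1 = √(μ/r₁) = 1665 m/s; transfer-perilune v_p = √[μ(2/r₁ − 1/a_t)] = 2003 m/s.
Δv₁ = v_p − v_c1 = 338.3 m/s.

Δv ≈ 338 m/s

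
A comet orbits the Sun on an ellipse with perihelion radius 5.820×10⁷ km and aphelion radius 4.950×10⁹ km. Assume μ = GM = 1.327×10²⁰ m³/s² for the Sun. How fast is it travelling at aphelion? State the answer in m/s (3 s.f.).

Semi-major axis a = (r_p + r_a)/2 = 2.5041×10⁹ km = 2.504×10¹² m.
Vis-viva: v² = μ(2/r − 1/a) = 1.327×10²⁰ × (4.040×10⁻¹³ − 3.993×10⁻¹³) = 6.231×10⁵ m²/s².
v = 789.3 m/s.

v ≈ 789 m/s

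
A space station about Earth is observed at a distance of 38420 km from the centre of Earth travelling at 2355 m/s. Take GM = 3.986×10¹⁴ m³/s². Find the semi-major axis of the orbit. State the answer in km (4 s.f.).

a ≈ 26220 km

r = 3.842×10⁷ m.
Specific orbital energy ε = v²/2 − μ/r = (2355)²/2 − 3.986×10¹⁴/3.842×10⁷ = -7.602×10⁶ J/kg.
Since ε = −μ/(2a), a = −μ/(2ε) = 2.622×10⁷ m = 26218 km.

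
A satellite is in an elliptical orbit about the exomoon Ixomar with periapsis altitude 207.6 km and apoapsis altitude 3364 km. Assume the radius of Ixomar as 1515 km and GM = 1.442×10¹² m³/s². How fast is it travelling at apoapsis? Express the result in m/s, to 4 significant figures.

r_p = 1515 + 207.6 = 1722.6 km = 1.7226×10⁶ m.
r_a = 1515 + 3364 = 4879.0 km = 4.8790×10⁶ m.
Semi-major axis a = (r_p + r_a)/2 = 3300.8 km = 3.301×10⁶ m.
Vis-viva: v² = μ(2/r − 1/a) = 1.442×10¹² × (4.099×10⁻⁷ − 3.030×10⁻⁷) = 1.542×10⁵ m²/s².
v = 392.7 m/s.

v ≈ 392.7 m/s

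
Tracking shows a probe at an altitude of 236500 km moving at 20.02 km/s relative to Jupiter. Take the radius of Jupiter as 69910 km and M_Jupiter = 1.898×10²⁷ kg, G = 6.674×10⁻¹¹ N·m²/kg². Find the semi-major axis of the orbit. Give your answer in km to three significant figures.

a ≈ 2.97×10⁵ km

μ = GM = 6.674×10⁻¹¹ × 1.898×10²⁷ = 1.267×10¹⁷ m³/s².
r = 69910 + 236500 = 3.0641×10⁵ km = 3.064×10⁸ m.
Vis-viva rearranged: 1/a = 2/r − v²/μ = 6.527×10⁻⁹ − 3.164×10⁻⁹ = 3.363×10⁻⁹ m⁻¹.
a = 2.973×10⁸ m = 2.9734×10⁵ km.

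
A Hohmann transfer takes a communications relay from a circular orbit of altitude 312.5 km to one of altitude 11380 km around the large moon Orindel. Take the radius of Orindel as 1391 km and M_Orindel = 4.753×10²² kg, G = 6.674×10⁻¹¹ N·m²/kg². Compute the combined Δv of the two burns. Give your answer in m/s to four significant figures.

Δv_total ≈ 704.7 m/s

μ = GM = 6.674×10⁻¹¹ × 4.753×10²² = 3.172×10¹² m³/s².
r₁ = 1391 + 312.5 = 1703.5 km = 1.7035×10⁶ m.
r₂ = 1391 + 11380 = 12771 km = 1.2771×10⁷ m.
Transfer ellipse a_t = (r₁ + r₂)/2 = 7.237×10⁶ m.
At r₁: circular v_c1 = √(μ/r₁) = 1365 m/s; transfer-periapsis v_p = √[μ(2/r₁ − 1/a_t)] = 1813 m/s.
Δv₁ = v_p − v_c1 = 448.1 m/s.
At r₂: circular v_c2 = √(μ/r₂) = 498.4 m/s; transfer-apoapsis v_a = √[μ(2/r₂ − 1/a_t)] = 241.8 m/s.
Δv₂ = v_c2 − v_a = 256.6 m/s.
Total Δv = Δv₁ + Δv₂ = 704.7 m/s.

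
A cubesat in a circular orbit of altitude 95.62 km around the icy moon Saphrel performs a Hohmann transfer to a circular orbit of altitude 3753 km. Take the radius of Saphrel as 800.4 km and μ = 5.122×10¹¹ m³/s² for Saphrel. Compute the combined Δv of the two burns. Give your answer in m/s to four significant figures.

r₁ = 800.4 + 95.62 = 896.02 km = 8.9602×10⁵ m.
r₂ = 800.4 + 3753 = 4553.4 km = 4.5534×10⁶ m.
Transfer ellipse a_t = (r₁ + r₂)/2 = 2.725×10⁶ m.
At r₁: circular v_c1 = √(μ/r₁) = 756.1 m/s; transfer-periapsis v_p = √[μ(2/r₁ − 1/a_t)] = 977.4 m/s.
Δv₁ = v_p − v_c1 = 221.3 m/s.
At r₂: circular v_c2 = √(μ/r₂) = 335.4 m/s; transfer-apoapsis v_a = √[μ(2/r₂ − 1/a_t)] = 192.3 m/s.
Δv₂ = v_c2 − v_a = 143.1 m/s.
Total Δv = Δv₁ + Δv₂ = 364.4 m/s.

Δv_total ≈ 364.4 m/s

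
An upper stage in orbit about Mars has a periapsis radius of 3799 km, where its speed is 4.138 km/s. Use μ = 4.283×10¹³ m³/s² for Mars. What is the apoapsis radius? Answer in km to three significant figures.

r_p = 3.799×10⁶ m.
Specific energy ε = v²/2 − μ/r = -2.712×10⁶ J/kg, so a = −μ/(2ε) = 7.895×10⁶ m.
The apsides satisfy r_p + r_a = 2a, so the apoapsis radius is 2a − r_p = 1.199×10⁷ m = 11991 km.

apoapsis radius ≈ 12000 km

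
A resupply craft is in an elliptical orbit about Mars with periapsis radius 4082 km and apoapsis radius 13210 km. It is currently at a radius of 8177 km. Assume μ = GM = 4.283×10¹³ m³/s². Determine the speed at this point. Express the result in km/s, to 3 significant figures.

Semi-major axis a = (r_p + r_a)/2 = 8646.0 km = 8.646×10⁶ m.
Vis-viva: v² = μ(2/r − 1/a) = 4.283×10¹³ × (2.446×10⁻⁷ − 1.157×10⁻⁷) = 5.522×10⁶ m²/s².
v = 2350 m/s = 2.350 km/s.

v ≈ 2.35 km/s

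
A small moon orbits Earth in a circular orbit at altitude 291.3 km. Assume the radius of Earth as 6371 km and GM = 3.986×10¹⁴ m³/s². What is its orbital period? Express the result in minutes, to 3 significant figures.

T ≈ 90.2 minutes

r = 6371 + 291.3 = 6662.3 km = 6.6623×10⁶ m.
Kepler's third law: T = 2π√(r³/μ) = 2π√((6.662×10⁶)³ / 3.986×10¹⁴).
r³/μ = 7.419×10⁵ s², so T = 2π × 8.613×10² = 5.412×10³ s.
Converting: 5.412×10³ s ÷ 60.00 = 90.20 minutes.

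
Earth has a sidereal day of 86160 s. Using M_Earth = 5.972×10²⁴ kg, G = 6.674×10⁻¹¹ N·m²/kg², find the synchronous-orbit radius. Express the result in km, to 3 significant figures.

r_sync ≈ 42200 km

μ = GM = 6.674×10⁻¹¹ × 5.972×10²⁴ = 3.986×10¹⁴ m³/s².
A synchronous orbit has period T, so by Kepler's third law a = (μT²/4π²)^(1/3).
μT²/4π² = 3.986×10¹⁴ × (8.616×10⁴)² / 39.48 = 7.495×10²² m³.
a = 4.216×10⁷ m = 42162 km.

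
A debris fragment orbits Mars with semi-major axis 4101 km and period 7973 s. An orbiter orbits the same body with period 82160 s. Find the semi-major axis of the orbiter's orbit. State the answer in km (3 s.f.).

Kepler's third law: a³ ∝ T², so a₂ = a₁ (T₂/T₁)^(2/3).
T₂/T₁ = 10.30, (T₂/T₁)^(2/3) = 4.735.
a₂ = 4101 × 4.735 = 19420 km.

a₂ ≈ 19400 km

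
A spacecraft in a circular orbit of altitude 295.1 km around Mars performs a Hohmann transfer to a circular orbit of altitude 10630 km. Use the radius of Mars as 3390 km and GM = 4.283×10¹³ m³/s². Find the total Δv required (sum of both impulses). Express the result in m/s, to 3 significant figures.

r₁ = 3390 + 295.1 = 3685.1 km = 3.6851×10⁶ m.
r₂ = 3390 + 10630 = 14020 km = 1.4020×10⁷ m.
Transfer ellipse a_t = (r₁ + r₂)/2 = 8.853×10⁶ m.
At r₁: circular v_c1 = √(μ/r₁) = 3409 m/s; transfer-periapsis v_p = √[μ(2/r₁ − 1/a_t)] = 4290 m/s.
Δv₁ = v_p − v_c1 = 881.1 m/s.
At r₂: circular v_c2 = √(μ/r₂) = 1748 m/s; transfer-apoapsis v_a = √[μ(2/r₂ − 1/a_t)] = 1128 m/s.
Δv₂ = v_c2 − v_a = 620.1 m/s.
Total Δv = Δv₁ + Δv₂ = 1501 m/s.

Δv_total ≈ 1500 m/s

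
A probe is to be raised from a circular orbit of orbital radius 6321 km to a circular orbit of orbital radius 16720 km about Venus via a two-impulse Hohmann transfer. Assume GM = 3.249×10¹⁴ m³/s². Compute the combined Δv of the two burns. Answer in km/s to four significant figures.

r₁ = 6321 km = 6.321×10⁶ m.
r₂ = 16720 km = 1.672×10⁷ m.
Transfer ellipse a_t = (r₁ + r₂)/2 = 1.152×10⁷ m.
At r₁: circular v_c1 = √(μ/r₁) = 7169 m/s; transfer-periapsis v_p = √[μ(2/r₁ − 1/a_t)] = 8637 m/s.
Δv₁ = v_p − v_c1 = 1468 m/s.
At r₂: circular v_c2 = √(μ/r₂) = 4408 m/s; transfer-apoapsis v_a = √[μ(2/r₂ − 1/a_t)] = 3265 m/s.
Δv₂ = v_c2 − v_a = 1143 m/s.
Total Δv = Δv₁ + Δv₂ = 2611 m/s = 2.611 km/s.

Δv_total ≈ 2.611 km/s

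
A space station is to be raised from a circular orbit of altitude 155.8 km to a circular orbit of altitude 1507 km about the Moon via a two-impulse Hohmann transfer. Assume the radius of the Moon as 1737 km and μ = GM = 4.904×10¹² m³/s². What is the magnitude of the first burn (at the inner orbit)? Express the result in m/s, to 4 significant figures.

r₁ = 1737 + 155.8 = 1892.8 km = 1.8928×10⁶ m.
r₂ = 1737 + 1507 = 3244.0 km = 3.2440×10⁶ m.
Transfer ellipse a_t = (r₁ + r₂)/2 = 2.568×10⁶ m.
At r₁: circular v_c1 = √(μ/r₁) = 1610 m/s; transfer-perilune v_p = √[μ(2/r₁ − 1/a_t)] = 1809 m/s.
Δv₁ = v_p − v_c1 = 199.4 m/s.

Δv ≈ 199.4 m/s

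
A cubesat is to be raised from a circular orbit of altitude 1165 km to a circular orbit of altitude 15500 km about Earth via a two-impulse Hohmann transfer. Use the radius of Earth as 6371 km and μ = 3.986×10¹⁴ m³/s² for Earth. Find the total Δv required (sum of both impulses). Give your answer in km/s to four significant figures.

r₁ = 6371 + 1165 = 7536.0 km = 7.5360×10⁶ m.
r₂ = 6371 + 15500 = 21871 km = 2.1871×10⁷ m.
Transfer ellipse a_t = (r₁ + r₂)/2 = 1.470×10⁷ m.
At r₁: circular v_c1 = √(μ/r₁) = 7273 m/s; transfer-perigee v_p = √[μ(2/r₁ − 1/a_t)] = 8870 m/s.
Δv₁ = v_p − v_c1 = 1597 m/s.
At r₂: circular v_c2 = √(μ/r₂) = 4269 m/s; transfer-apogee v_a = √[μ(2/r₂ − 1/a_t)] = 3056 m/s.
Δv₂ = v_c2 − v_a = 1213 m/s.
Total Δv = Δv₁ + Δv₂ = 2810 m/s = 2.810 km/s.

Δv_total ≈ 2.810 km/s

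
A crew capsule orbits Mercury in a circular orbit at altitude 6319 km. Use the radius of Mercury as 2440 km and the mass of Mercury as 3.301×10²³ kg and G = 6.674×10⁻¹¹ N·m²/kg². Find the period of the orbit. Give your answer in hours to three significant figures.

T ≈ 9.64 hours

μ = GM = 6.674×10⁻¹¹ × 3.301×10²³ = 2.203×10¹³ m³/s².
r = 2440 + 6319 = 8759.0 km = 8.7590×10⁶ m.
Kepler's third law: T = 2π√(r³/μ) = 2π√((8.759×10⁶)³ / 2.203×10¹³).
r³/μ = 3.050×10⁷ s², so T = 2π × 5.523×10³ = 3.470×10⁴ s.
Converting: 3.470×10⁴ s ÷ 3600 = 9.639 hours.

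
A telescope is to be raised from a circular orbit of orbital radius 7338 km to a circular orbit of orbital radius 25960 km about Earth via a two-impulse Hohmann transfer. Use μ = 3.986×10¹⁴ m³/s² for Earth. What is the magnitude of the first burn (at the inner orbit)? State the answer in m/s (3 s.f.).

r₁ = 7338 km = 7.338×10⁶ m.
r₂ = 25960 km = 2.596×10⁷ m.
Transfer ellipse a_t = (r₁ + r₂)/2 = 1.665×10⁷ m.
At r₁: circular v_c1 = √(μ/r₁) = 7370 m/s; transfer-perigee v_p = √[μ(2/r₁ − 1/a_t)] = 9203 m/s.
Δv₁ = v_p − v_c1 = 1833 m/s.

Δv ≈ 1830 m/s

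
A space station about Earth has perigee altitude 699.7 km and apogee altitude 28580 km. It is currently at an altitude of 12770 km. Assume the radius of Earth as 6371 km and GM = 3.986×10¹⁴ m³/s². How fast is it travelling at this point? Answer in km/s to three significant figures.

r_p = 6371 + 699.7 = 7070.7 km = 7.0707×10⁶ m.
r_a = 6371 + 28580 = 34951 km = 3.4951×10⁷ m.
r = 6371 + 12770 = 19141 km = 1.914×10⁷ m.
Semi-major axis a = (r_p + r_a)/2 = 21011 km = 2.101×10⁷ m.
Vis-viva: v² = μ(2/r − 1/a) = 3.986×10¹⁴ × (1.045×10⁻⁷ − 4.759×10⁻⁸) = 2.268×10⁷ m²/s².
v = 4762 m/s = 4.762 km/s.

v ≈ 4.76 km/s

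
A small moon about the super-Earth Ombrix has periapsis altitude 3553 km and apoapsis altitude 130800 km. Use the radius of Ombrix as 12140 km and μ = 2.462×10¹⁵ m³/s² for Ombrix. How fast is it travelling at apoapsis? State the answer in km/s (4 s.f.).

r_p = 12140 + 3553 = 15693 km = 1.5693×10⁷ m.
r_a = 12140 + 130800 = 142940 km = 1.4294×10⁸ m.
Semi-major axis a = (r_p + r_a)/2 = 79316 km = 7.932×10⁷ m.
Vis-viva: v² = μ(2/r − 1/a) = 2.462×10¹⁵ × (1.399×10⁻⁸ − 1.261×10⁻⁸) = 3.408×10⁶ m²/s².
v = 1846 m/s = 1.846 km/s.

v ≈ 1.846 km/s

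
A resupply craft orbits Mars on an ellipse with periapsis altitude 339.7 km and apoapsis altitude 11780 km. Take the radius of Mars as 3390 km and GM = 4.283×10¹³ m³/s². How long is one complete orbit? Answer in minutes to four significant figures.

r_p = 3390 + 339.7 = 3729.7 km = 3.7297×10⁶ m.
r_a = 3390 + 11780 = 15170 km = 1.5170×10⁷ m.
Semi-major axis a = (r_p + r_a)/2 = (3729.7 + 15170)/2 = 9449.9 km = 9.450×10⁶ m.
By Kepler's third law T = 2π√(a³/μ) = 2π × 4.439×10³ = 2.789×10⁴ s.
= 464.8 minutes.

T ≈ 464.8 minutes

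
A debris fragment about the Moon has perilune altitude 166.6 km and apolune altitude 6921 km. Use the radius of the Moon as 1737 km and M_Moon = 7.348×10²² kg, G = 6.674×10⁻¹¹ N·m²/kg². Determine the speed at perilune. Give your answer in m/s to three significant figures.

v ≈ 2060 m/s

μ = GM = 6.674×10⁻¹¹ × 7.348×10²² = 4.904×10¹² m³/s².
r_p = 1737 + 166.6 = 1903.6 km = 1.9036×10⁶ m.
r_a = 1737 + 6921 = 8658.0 km = 8.6580×10⁶ m.
Semi-major axis a = (r_p + r_a)/2 = 5280.8 km = 5.281×10⁶ m.
Vis-viva: v² = μ(2/r − 1/a) = 4.904×10¹² × (1.051×10⁻⁶ − 1.894×10⁻⁷) = 4.224×10⁶ m²/s².
v = 2055 m/s.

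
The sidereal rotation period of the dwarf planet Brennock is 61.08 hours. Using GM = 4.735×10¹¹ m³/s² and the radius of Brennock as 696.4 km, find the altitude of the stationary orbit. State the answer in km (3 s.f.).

h_sync ≈ 7640 km

T = 61.08 hours = 2.199×10⁵ s.
A synchronous orbit has period T, so by Kepler's third law a = (μT²/4π²)^(1/3).
μT²/4π² = 4.735×10¹¹ × (2.199×10⁵)² / 39.48 = 5.799×10²⁰ m³.
a = 8.339×10⁶ m = 8339.1 km.
Altitude h = a − R = 8339.1 − 696.4 = 7642.7 km.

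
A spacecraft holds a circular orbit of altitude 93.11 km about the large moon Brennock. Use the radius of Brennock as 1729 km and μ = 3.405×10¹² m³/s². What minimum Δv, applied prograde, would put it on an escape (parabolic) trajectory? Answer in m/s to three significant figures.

Δv ≈ 566 m/s

r = 1729 + 93.11 = 1822.1 km = 1.8221×10⁶ m.
Circular speed v_c = √(μ/r) = 1367 m/s.
Escape speed v_esc = √(2μ/r) = √2 × v_c = 1933 m/s.
Δv = v_esc − v_c = 566.2 m/s.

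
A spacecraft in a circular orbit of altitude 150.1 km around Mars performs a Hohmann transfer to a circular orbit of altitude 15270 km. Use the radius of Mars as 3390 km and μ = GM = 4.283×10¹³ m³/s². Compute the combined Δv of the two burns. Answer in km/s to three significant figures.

r₁ = 3390 + 150.1 = 3540.1 km = 3.5401×10⁶ m.
r₂ = 3390 + 15270 = 18660 km = 1.8660×10⁷ m.
Transfer ellipse a_t = (r₁ + r₂)/2 = 1.110×10⁷ m.
At r₁: circular v_c1 = √(μ/r₁) = 3478 m/s; transfer-periapsis v_p = √[μ(2/r₁ − 1/a_t)] = 4510 m/s.
Δv₁ = v_p − v_c1 = 1032 m/s.
At r₂: circular v_c2 = √(μ/r₂) = 1515 m/s; transfer-apoapsis v_a = √[μ(2/r₂ − 1/a_t)] = 855.6 m/s.
Δv₂ = v_c2 − v_a = 659.4 m/s.
Total Δv = Δv₁ + Δv₂ = 1691 m/s = 1.691 km/s.

Δv_total ≈ 1.69 km/s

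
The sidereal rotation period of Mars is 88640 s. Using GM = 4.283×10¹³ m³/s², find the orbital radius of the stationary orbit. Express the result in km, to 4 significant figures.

A synchronous orbit has period T, so by Kepler's third law a = (μT²/4π²)^(1/3).
μT²/4π² = 4.283×10¹³ × (8.864×10⁴)² / 39.48 = 8.524×10²¹ m³.
a = 2.043×10⁷ m = 20428 km.

r_sync ≈ 20430 km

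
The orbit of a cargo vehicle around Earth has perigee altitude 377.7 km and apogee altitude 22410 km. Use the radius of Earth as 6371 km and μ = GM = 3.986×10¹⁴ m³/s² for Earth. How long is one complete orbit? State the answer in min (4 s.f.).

r_p = 6371 + 377.7 = 6748.7 km = 6.7487×10⁶ m.
r_a = 6371 + 22410 = 28781 km = 2.8781×10⁷ m.
Semi-major axis a = (r_p + r_a)/2 = (6748.7 + 28781)/2 = 17765 km = 1.776×10⁷ m.
By Kepler's third law T = 2π√(a³/μ) = 2π × 3.750×10³ = 2.356×10⁴ s.
= 392.7 min.

T ≈ 392.7 min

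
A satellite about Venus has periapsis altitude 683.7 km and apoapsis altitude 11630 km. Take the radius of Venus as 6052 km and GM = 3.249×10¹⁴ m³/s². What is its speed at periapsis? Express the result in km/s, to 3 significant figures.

r_p = 6052 + 683.7 = 6735.7 km = 6.7357×10⁶ m.
r_a = 6052 + 11630 = 17682 km = 1.7682×10⁷ m.
Semi-major axis a = (r_p + r_a)/2 = 12209 km = 1.221×10⁷ m.
Vis-viva: v² = μ(2/r − 1/a) = 3.249×10¹⁴ × (2.969×10⁻⁷ − 8.191×10⁻⁸) = 6.986×10⁷ m²/s².
v = 8358 m/s = 8.358 km/s.

v ≈ 8.36 km/s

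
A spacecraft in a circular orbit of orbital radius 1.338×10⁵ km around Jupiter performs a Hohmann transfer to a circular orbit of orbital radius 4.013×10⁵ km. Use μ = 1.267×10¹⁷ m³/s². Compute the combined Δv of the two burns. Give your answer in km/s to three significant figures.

r₁ = 1.338×10⁵ km = 1.338×10⁸ m.
r₂ = 4.013×10⁵ km = 4.013×10⁸ m.
Transfer ellipse a_t = (r₁ + r₂)/2 = 2.676×10⁸ m.
At r₁: circular v_c1 = √(μ/r₁) = 30770 m/s; transfer-perijove v_p = √[μ(2/r₁ − 1/a_t)] = 37690 m/s.
Δv₁ = v_p − v_c1 = 6915 m/s.
At r₂: circular v_c2 = √(μ/r₂) = 17770 m/s; transfer-apojove v_a = √[μ(2/r₂ − 1/a_t)] = 12570 m/s.
Δv₂ = v_c2 − v_a = 5203 m/s.
Total Δv = Δv₁ + Δv₂ = 12120 m/s = 12.12 km/s.

Δv_total ≈ 12.1 km/s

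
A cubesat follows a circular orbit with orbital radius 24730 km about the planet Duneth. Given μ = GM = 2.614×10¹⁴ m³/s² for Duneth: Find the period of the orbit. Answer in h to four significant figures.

T ≈ 13.28 h

r = 24730 km = 2.473×10⁷ m.
Kepler's third law: T = 2π√(r³/μ) = 2π√((2.473×10⁷)³ / 2.614×10¹⁴).
r³/μ = 5.786×10⁷ s², so T = 2π × 7.606×10³ = 4.779×10⁴ s.
Converting: 4.779×10⁴ s ÷ 3600 = 13.28 h.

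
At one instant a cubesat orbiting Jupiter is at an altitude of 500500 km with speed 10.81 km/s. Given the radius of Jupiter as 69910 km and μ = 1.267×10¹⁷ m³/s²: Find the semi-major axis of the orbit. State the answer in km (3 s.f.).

r = 69910 + 500500 = 5.7041×10⁵ km = 5.704×10⁸ m.
Vis-viva rearranged: 1/a = 2/r − v²/μ = 3.506×10⁻⁹ − 9.223×10⁻¹⁰ = 2.584×10⁻⁹ m⁻¹.
a = 3.870×10⁸ m = 3.8701×10⁵ km.

a ≈ 3.87×10⁵ km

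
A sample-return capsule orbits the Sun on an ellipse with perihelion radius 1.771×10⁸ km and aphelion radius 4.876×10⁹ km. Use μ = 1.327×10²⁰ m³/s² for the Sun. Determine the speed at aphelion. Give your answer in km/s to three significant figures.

Semi-major axis a = (r_p + r_a)/2 = 2.5266×10⁹ km = 2.527×10¹² m.
Vis-viva: v² = μ(2/r − 1/a) = 1.327×10²⁰ × (4.102×10⁻¹³ − 3.958×10⁻¹³) = 1.908×10⁶ m²/s².
v = 1381 m/s = 1.381 km/s.

v ≈ 1.38 km/s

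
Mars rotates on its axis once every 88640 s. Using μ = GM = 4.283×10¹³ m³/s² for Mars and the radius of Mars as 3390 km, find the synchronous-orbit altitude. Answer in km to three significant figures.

A synchronous orbit has period T, so by Kepler's third law a = (μT²/4π²)^(1/3).
μT²/4π² = 4.283×10¹³ × (8.864×10⁴)² / 39.48 = 8.524×10²¹ m³.
a = 2.043×10⁷ m = 20428 km.
Altitude h = a − R = 20428 − 3390 = 17038 km.

h_sync ≈ 17000 km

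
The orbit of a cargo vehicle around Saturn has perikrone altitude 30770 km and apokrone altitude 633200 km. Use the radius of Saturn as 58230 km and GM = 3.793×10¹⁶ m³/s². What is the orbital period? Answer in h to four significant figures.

T ≈ 69.08 h

r_p = 58230 + 30770 = 89000 km = 8.9000×10⁷ m.
r_a = 58230 + 633200 = 691430 km = 6.9143×10⁸ m.
Semi-major axis a = (r_p + r_a)/2 = (89000 + 6.9143×10⁵)/2 = 3.9022×10⁵ km = 3.902×10⁸ m.
By Kepler's third law T = 2π√(a³/μ) = 2π × 3.958×10⁴ = 2.487×10⁵ s.
= 69.08 h.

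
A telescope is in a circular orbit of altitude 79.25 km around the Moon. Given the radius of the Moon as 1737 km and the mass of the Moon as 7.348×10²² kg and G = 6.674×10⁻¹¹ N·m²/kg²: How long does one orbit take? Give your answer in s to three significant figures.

μ = GM = 6.674×10⁻¹¹ × 7.348×10²² = 4.904×10¹² m³/s².
r = 1737 + 79.25 = 1816.2 km = 1.8162×10⁶ m.
Kepler's third law: T = 2π√(r³/μ) = 2π√((1.816×10⁶)³ / 4.904×10¹²).
r³/μ = 1.222×10⁶ s², so T = 2π × 1.105×10³ = 6.945×10³ s.

T ≈ 6940 s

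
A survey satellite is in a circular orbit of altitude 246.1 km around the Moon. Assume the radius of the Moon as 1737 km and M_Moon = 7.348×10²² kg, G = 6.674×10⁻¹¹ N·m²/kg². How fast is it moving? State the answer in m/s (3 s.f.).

μ = GM = 6.674×10⁻¹¹ × 7.348×10²² = 4.904×10¹² m³/s².
r = 1737 + 246.1 = 1983.1 km = 1.9831×10⁶ m.
For a circular orbit v = √(μ/r) = √(4.904×10¹² / 1.983×10⁶) = √(2.473×10⁶) = 1573 m/s.

v ≈ 1570 m/s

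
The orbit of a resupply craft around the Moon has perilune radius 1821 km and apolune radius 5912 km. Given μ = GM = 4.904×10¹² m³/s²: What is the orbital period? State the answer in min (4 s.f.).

Semi-major axis a = (r_p + r_a)/2 = (1821.0 + 5912.0)/2 = 3866.5 km = 3.866×10⁶ m.
By Kepler's third law T = 2π√(a³/μ) = 2π × 3.433×10³ = 2.157×10⁴ s.
= 359.5 min.

T ≈ 359.5 min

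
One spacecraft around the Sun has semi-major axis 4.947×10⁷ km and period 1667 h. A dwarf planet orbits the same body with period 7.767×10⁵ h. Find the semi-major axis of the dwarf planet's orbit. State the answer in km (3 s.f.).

a₂ ≈ 2.97×10⁹ km

Kepler's third law: a³ ∝ T², so a₂ = a₁ (T₂/T₁)^(2/3).
T₂/T₁ = 465.9, (T₂/T₁)^(2/3) = 60.10.
a₂ = 4.947×10⁷ × 60.10 = 2.973×10⁹ km.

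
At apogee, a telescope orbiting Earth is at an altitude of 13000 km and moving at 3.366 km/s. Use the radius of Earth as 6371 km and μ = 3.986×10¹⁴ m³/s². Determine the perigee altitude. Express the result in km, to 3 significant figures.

r_a = 6371 + 13000 = 19371 km = 1.937×10⁷ m.
Specific energy ε = v²/2 − μ/r = -1.491×10⁷ J/kg, so a = −μ/(2ε) = 1.336×10⁷ m.
The apsides satisfy r_p + r_a = 2a, so the perigee radius is 2a − r_a = 7.359×10⁶ m = 7358.8 km.
Perigee altitude = 7358.8 − 6371 = 987.84 km.

perigee altitude ≈ 988 km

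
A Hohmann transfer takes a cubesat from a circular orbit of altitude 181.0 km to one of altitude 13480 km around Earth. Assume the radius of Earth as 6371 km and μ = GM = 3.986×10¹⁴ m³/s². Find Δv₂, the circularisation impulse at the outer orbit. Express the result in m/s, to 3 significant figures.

r₁ = 6371 + 181.0 = 6552.0 km = 6.5520×10⁶ m.
r₂ = 6371 + 13480 = 19851 km = 1.9851×10⁷ m.
Transfer ellipse a_t = (r₁ + r₂)/2 = 1.320×10⁷ m.
At r₁: circular v_c1 = √(μ/r₁) = 7800 m/s; transfer-perigee v_p = √[μ(2/r₁ − 1/a_t)] = 9564 m/s.
At r₂: circular v_c2 = √(μ/r₂) = 4481 m/s; transfer-apogee v_a = √[μ(2/r₂ − 1/a_t)] = 3157 m/s.
Δv₂ = v_c2 − v_a = 1324 m/s.

Δv ≈ 1320 m/s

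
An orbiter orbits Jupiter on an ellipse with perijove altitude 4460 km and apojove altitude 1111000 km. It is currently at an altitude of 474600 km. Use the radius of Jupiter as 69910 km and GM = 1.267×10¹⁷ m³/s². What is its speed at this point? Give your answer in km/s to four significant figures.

r_p = 69910 + 4460 = 74370 km = 7.4370×10⁷ m.
r_a = 69910 + 1111000 = 1180900 km = 1.1809×10⁹ m.
r = 69910 + 474600 = 5.4451×10⁵ km = 5.445×10⁸ m.
Semi-major axis a = (r_p + r_a)/2 = 6.2764×10⁵ km = 6.276×10⁸ m.
Vis-viva: v² = μ(2/r − 1/a) = 1.267×10¹⁷ × (3.673×10⁻⁹ − 1.593×10⁻⁹) = 2.635×10⁸ m²/s².
v = 16230 m/s = 16.23 km/s.

v ≈ 16.23 km/s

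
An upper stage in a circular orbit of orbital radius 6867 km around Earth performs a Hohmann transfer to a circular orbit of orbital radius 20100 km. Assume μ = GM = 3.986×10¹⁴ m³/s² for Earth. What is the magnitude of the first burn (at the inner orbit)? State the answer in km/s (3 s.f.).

r₁ = 6867 km = 6.867×10⁶ m.
r₂ = 20100 km = 2.010×10⁷ m.
Transfer ellipse a_t = (r₁ + r₂)/2 = 1.348×10⁷ m.
At r₁: circular v_c1 = √(μ/r₁) = 7619 m/s; transfer-perigee v_p = √[μ(2/r₁ − 1/a_t)] = 9302 m/s.
Δv₁ = v_p − v_c1 = 1683 m/s.
= 1.683 km/s.

Δv ≈ 1.68 km/s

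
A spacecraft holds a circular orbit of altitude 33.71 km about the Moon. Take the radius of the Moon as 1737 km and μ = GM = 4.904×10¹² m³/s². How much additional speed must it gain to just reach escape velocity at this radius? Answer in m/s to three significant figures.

Δv ≈ 689 m/s

r = 1737 + 33.71 = 1770.7 km = 1.7707×10⁶ m.
Circular speed v_c = √(μ/r) = 1664 m/s.
Escape speed v_esc = √(2μ/r) = √2 × v_c = 2354 m/s.
Δv = v_esc − v_c = 689.3 m/s.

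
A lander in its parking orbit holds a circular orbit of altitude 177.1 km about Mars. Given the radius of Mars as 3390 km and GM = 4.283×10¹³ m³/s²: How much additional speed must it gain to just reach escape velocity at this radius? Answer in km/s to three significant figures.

r = 3390 + 177.1 = 3567.1 km = 3.5671×10⁶ m.
Circular speed v_c = √(μ/r) = 3465 m/s.
Escape speed v_esc = √(2μ/r) = √2 × v_c = 4900 m/s.
Δv = v_esc − v_c = 1435 m/s = 1.435 km/s.

Δv ≈ 1.44 km/s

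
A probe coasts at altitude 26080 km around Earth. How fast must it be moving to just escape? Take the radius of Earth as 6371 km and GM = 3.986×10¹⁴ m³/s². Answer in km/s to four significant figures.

r = 6371 + 26080 = 32451 km = 3.2451×10⁷ m.
Escape speed v_esc = √(2μ/r) = √(2 × 3.986×10¹⁴ / 3.245×10⁷) = √(2.457×10⁷) = 4956 m/s.
= 4.956 km/s.

v_esc ≈ 4.956 km/s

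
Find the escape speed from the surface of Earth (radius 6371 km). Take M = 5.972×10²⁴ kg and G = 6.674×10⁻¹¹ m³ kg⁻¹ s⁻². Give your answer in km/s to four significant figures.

v_esc ≈ 11.19 km/s

μ = GM = 6.674×10⁻¹¹ × 5.972×10²⁴ = 3.986×10¹⁴ m³/s².
r = R = 6.371×10⁶ m.
Escape speed v_esc = √(2μ/r) = √(2 × 3.986×10¹⁴ / 6.371×10⁶) = √(1.251×10⁸) = 11190 m/s.
= 11.19 km/s.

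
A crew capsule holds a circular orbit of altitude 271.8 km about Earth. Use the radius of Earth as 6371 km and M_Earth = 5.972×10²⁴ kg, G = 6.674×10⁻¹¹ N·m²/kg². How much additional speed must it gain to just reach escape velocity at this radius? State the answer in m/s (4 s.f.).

Δv ≈ 3208 m/s

μ = GM = 6.674×10⁻¹¹ × 5.972×10²⁴ = 3.986×10¹⁴ m³/s².
r = 6371 + 271.8 = 6642.8 km = 6.6428×10⁶ m.
Circular speed v_c = √(μ/r) = 7746 m/s.
Escape speed v_esc = √(2μ/r) = √2 × v_c = 10950 m/s.
Δv = v_esc − v_c = 3208 m/s.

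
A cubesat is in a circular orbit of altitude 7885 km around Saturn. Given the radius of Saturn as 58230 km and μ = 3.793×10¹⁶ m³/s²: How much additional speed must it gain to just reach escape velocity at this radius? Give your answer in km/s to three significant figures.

r = 58230 + 7885 = 66115 km = 6.6115×10⁷ m.
Circular speed v_c = √(μ/r) = 23950 m/s.
Escape speed v_esc = √(2μ/r) = √2 × v_c = 33870 m/s.
Δv = v_esc − v_c = 9921 m/s = 9.921 km/s.

Δv ≈ 9.92 km/s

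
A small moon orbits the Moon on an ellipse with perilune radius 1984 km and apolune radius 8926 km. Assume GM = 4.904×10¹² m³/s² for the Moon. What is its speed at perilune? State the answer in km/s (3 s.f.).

Semi-major axis a = (r_p + r_a)/2 = 5455.0 km = 5.455×10⁶ m.
Vis-viva: v² = μ(2/r − 1/a) = 4.904×10¹² × (1.008×10⁻⁶ − 1.833×10⁻⁷) = 4.045×10⁶ m²/s².
v = 2011 m/s = 2.011 km/s.

v ≈ 2.01 km/s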